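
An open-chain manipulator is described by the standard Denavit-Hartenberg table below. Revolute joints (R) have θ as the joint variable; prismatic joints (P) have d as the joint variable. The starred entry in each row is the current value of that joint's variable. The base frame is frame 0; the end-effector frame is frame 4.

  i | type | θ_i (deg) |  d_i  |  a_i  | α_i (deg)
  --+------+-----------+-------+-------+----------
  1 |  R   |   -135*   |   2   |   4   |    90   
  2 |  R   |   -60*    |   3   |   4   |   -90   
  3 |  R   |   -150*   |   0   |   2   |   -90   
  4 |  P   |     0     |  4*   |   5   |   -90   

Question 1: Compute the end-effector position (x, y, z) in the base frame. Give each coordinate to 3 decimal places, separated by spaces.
-9.852 4.239 2.054

after link 1: o_1 = (-2.8284, -2.8284, 2.0000)
after link 2: o_2 = (-6.3640, -2.1213, -1.4641)
after link 3: o_3 = (-6.4587, -0.8018, 0.0359)
after link 4: o_4 = (-9.8521, 4.2392, 2.0538)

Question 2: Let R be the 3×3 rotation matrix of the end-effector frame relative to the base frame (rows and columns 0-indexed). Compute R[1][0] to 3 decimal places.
0.660

End-effector x-axis (col 0 of R) = (-0.0474,0.6597,0.7500)
R[1][0] = 0.6597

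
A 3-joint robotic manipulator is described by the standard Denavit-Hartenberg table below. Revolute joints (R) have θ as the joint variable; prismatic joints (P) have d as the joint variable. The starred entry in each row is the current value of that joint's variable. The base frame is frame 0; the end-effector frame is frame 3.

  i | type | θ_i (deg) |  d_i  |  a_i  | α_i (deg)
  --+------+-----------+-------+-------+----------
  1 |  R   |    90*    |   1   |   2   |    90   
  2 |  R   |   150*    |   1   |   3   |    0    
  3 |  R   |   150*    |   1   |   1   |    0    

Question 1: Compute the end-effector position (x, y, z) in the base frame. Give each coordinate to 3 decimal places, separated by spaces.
after link 1: o_1 = (0.0000, 2.0000, 1.0000)
after link 2: o_2 = (1.0000, -0.5981, 2.5000)
after link 3: o_3 = (2.0000, -0.0981, 1.6340)

2.000 -0.098 1.634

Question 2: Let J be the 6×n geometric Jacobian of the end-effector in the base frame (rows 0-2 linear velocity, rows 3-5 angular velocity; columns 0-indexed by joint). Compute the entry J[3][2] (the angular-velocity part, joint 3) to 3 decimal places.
axis z_2 = (1.0000,-0.0000,0.0000); lever o_n−o_2 = (1.0000,0.5000,-0.8660)
cross product → J_v[:, 2] = (0.0000,0.8660,0.5000)
J_ω[:, 2] = z_2
entry J[3][2] = 1.0000

1.000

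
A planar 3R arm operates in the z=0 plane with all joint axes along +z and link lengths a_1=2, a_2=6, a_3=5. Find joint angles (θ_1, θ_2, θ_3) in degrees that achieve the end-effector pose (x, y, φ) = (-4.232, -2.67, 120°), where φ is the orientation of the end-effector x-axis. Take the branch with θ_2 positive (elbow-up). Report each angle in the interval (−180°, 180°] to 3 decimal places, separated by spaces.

wrist centre = target − a_3·(cos φ, sin φ) = (-1.7320, -7.0001)
cos θ_2 = (52.0016−2²−6²)/(2·2·6) = 0.5001; θ_2 = 59.9956° (elbow-up)
β = atan2(-7.0001,-1.7320) = -103.8973°; ψ = atan2(5.1959,5.0004) = 46.0985°
θ_1 = β − ψ = -149.9958°
θ_3 = φ − θ_1 − θ_2 = -149.9998° (wrapped to (-180°,180°])

-149.996 59.996 -150.000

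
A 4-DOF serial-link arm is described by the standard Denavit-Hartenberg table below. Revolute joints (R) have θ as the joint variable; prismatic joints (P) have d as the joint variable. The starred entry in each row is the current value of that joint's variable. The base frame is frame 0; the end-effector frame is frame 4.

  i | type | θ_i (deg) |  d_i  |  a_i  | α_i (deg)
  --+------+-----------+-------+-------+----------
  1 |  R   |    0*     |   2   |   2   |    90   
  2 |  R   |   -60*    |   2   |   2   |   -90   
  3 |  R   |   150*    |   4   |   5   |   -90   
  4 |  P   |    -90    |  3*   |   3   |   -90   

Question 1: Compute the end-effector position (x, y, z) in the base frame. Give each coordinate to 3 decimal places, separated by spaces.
6.147 -2.098 8.817

after link 1: o_1 = (2.0000, 0.0000, 2.0000)
after link 2: o_2 = (3.0000, -2.0000, 0.2679)
after link 3: o_3 = (4.2990, 0.5000, 6.0179)
after link 4: o_4 = (6.1471, -2.0981, 8.8170)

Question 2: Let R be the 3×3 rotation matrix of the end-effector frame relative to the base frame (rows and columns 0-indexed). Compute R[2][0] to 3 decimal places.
End-effector x-axis (col 0 of R) = (0.8660,0.0000,0.5000)
R[2][0] = 0.5000

0.500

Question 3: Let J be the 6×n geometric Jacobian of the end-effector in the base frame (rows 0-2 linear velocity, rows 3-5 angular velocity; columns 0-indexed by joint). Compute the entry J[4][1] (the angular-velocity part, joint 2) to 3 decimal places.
axis z_1 = (0.0000,-1.0000,0.0000); lever o_n−o_1 = (4.1471,-2.0981,6.8170)
cross product → J_v[:, 1] = (-6.8170,0.0000,4.1471)
J_ω[:, 1] = z_1
entry J[4][1] = -1.0000

-1.000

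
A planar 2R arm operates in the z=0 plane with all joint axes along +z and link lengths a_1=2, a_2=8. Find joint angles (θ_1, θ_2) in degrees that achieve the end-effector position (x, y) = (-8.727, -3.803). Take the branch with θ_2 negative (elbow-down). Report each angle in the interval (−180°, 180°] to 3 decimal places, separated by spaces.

-119.988 -45.010

cos θ_2 = (90.6233−2²−8²)/(2·2·8) = 0.7070; θ_2 = -45.0103° (elbow-down)
β = atan2(-3.8030,-8.7270) = -156.4537°; ψ = atan2(-5.6579,7.6558) = -36.4654°
θ_1 = β − ψ = -119.9883°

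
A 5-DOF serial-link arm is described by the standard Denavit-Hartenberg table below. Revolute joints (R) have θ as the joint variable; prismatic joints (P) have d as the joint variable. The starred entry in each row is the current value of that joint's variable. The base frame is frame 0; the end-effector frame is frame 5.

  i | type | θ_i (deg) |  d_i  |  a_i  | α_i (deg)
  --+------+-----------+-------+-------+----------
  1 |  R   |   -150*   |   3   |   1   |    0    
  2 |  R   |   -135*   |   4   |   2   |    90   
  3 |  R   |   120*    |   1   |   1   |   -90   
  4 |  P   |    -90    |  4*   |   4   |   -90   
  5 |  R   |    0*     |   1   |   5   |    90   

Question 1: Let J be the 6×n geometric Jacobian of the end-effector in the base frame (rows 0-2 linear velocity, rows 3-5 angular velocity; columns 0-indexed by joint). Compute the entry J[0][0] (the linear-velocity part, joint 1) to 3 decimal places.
axis z_0 = ẑ; lever o_n−o_0 = (8.1555,-5.4683,6.7321)
cross product → J_v[:, 0] = (5.4683,8.1555,-0.0000)
J_ω[:, 0] = z_0
entry J[0][0] = 5.4683

5.468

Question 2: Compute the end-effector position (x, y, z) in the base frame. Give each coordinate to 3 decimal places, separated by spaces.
after link 1: o_1 = (-0.8660, -0.5000, 3.0000)
after link 2: o_2 = (-0.3484, 1.4319, 7.0000)
after link 3: o_3 = (0.4881, 0.6901, 7.8660)
after link 4: o_4 = (3.4553, -3.6913, 5.8660)
after link 5: o_5 = (8.1555, -5.4683, 6.7321)

8.155 -5.468 6.732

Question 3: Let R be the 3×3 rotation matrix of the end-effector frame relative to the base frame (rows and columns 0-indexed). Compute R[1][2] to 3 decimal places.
End-effector z-axis (col 2 of R) = (-0.2241,-0.8365,-0.5000)
R[1][2] = -0.8365

-0.837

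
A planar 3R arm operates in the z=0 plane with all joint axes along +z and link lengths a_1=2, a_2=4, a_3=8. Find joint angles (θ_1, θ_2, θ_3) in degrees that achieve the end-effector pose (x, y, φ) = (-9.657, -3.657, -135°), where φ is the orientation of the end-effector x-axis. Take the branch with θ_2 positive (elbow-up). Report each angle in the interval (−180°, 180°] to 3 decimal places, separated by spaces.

wrist centre = target − a_3·(cos φ, sin φ) = (-4.0001, 1.9999)
cos θ_2 = (20.0006−2²−4²)/(2·2·4) = 0.0000; θ_2 = 89.9979° (elbow-up)
β = atan2(1.9999,-4.0001) = 153.4375°; ψ = atan2(4.0000,2.0001) = 63.4333°
θ_1 = β − ψ = 90.0042°
θ_3 = φ − θ_1 − θ_2 = 44.9979° (wrapped to (-180°,180°])

90.004 89.998 44.998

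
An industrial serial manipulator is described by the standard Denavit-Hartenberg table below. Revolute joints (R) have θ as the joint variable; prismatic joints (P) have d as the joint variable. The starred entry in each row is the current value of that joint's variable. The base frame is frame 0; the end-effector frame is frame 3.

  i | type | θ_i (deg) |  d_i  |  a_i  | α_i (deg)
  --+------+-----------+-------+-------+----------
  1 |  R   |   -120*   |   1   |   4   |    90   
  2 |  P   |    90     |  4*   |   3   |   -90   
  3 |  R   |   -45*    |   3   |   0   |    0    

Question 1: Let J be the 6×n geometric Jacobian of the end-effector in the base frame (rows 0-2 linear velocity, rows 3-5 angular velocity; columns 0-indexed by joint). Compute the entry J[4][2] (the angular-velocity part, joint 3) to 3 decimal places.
axis z_2 = (0.5000,0.8660,0.0000); lever o_n−o_2 = (1.5000,2.5981,0.0000)
cross product → J_v[:, 2] = (-0.0000,0.0000,0.0000)
J_ω[:, 2] = z_2
entry J[4][2] = 0.8660

0.866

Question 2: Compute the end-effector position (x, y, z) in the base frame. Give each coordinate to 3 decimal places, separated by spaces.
after link 1: o_1 = (-2.0000, -3.4641, 1.0000)
after link 2: o_2 = (-5.4641, -1.4641, 4.0000)
after link 3: o_3 = (-3.9641, 1.1340, 4.0000)

-3.964 1.134 4.000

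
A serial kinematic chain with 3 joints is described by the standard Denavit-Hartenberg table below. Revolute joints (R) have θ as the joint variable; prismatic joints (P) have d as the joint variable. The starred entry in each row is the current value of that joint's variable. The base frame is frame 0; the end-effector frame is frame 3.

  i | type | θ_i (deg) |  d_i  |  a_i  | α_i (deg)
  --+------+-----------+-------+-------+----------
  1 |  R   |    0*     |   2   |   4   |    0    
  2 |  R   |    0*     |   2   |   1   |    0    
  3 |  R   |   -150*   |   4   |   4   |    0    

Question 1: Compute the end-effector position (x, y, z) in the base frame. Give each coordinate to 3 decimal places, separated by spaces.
after link 1: o_1 = (4.0000, 0.0000, 2.0000)
after link 2: o_2 = (5.0000, 0.0000, 4.0000)
after link 3: o_3 = (1.5359, -2.0000, 8.0000)

1.536 -2.000 8.000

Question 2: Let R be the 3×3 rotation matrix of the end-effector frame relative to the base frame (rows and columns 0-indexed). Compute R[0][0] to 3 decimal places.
-0.866

End-effector x-axis (col 0 of R) = (-0.8660,-0.5000,0.0000)
R[0][0] = -0.8660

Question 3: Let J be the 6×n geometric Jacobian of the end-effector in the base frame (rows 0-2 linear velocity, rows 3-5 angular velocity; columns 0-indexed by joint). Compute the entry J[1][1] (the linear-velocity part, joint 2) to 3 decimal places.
axis z_1 = (0.0000,0.0000,1.0000); lever o_n−o_1 = (-2.4641,-2.0000,6.0000)
cross product → J_v[:, 1] = (2.0000,-2.4641,0.0000)
J_ω[:, 1] = z_1
entry J[1][1] = -2.4641

-2.464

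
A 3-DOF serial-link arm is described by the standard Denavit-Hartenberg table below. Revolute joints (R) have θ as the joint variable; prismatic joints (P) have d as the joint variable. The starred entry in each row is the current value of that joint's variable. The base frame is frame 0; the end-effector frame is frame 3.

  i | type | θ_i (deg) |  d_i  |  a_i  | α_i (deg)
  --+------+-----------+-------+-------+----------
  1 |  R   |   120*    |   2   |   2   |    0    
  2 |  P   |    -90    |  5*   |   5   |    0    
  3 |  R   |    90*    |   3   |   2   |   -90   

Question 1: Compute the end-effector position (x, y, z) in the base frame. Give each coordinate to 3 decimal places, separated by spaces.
after link 1: o_1 = (-1.0000, 1.7321, 2.0000)
after link 2: o_2 = (3.3301, 4.2321, 7.0000)
after link 3: o_3 = (2.3301, 5.9641, 10.0000)

2.330 5.964 10.000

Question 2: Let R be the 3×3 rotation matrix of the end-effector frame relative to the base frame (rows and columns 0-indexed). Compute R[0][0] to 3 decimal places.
End-effector x-axis (col 0 of R) = (-0.5000,0.8660,0.0000)
R[0][0] = -0.5000

-0.500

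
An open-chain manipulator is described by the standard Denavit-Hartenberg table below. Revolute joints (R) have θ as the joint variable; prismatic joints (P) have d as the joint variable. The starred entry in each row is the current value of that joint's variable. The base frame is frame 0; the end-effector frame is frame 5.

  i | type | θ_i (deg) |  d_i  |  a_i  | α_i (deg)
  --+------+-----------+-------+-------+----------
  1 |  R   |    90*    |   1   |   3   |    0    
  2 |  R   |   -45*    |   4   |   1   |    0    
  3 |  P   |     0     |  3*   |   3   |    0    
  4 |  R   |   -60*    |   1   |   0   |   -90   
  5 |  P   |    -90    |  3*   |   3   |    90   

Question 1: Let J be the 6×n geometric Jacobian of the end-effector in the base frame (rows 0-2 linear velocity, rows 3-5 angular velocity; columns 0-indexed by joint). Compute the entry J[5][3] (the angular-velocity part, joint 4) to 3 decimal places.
axis z_3 = (0.0000,0.0000,1.0000); lever o_n−o_3 = (0.7765,2.8978,4.0000)
cross product → J_v[:, 3] = (-2.8978,0.7765,0.0000)
J_ω[:, 3] = z_3
entry J[5][3] = 1.0000

1.000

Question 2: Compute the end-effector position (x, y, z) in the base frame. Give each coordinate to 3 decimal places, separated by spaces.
3.605 8.726 12.000

after link 1: o_1 = (0.0000, 3.0000, 1.0000)
after link 2: o_2 = (0.7071, 3.7071, 5.0000)
after link 3: o_3 = (2.8284, 5.8284, 8.0000)
after link 4: o_4 = (2.8284, 5.8284, 9.0000)
after link 5: o_5 = (3.6049, 8.7262, 12.0000)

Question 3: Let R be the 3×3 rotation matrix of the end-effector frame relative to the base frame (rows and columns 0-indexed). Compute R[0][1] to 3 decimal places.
End-effector y-axis (col 1 of R) = (0.2588,0.9659,0.0000)
R[0][1] = 0.2588

0.259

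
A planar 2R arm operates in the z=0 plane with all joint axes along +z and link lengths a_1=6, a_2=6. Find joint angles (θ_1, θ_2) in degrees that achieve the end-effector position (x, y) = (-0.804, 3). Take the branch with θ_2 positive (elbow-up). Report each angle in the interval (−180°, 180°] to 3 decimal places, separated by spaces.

cos θ_2 = (9.6464−6²−6²)/(2·6·6) = -0.8660; θ_2 = 149.9996° (elbow-up)
β = atan2(3.0000,-0.8040) = 105.0027°; ψ = atan2(3.0000,0.8039) = 74.9998°
θ_1 = β − ψ = 30.0029°

30.003 150.000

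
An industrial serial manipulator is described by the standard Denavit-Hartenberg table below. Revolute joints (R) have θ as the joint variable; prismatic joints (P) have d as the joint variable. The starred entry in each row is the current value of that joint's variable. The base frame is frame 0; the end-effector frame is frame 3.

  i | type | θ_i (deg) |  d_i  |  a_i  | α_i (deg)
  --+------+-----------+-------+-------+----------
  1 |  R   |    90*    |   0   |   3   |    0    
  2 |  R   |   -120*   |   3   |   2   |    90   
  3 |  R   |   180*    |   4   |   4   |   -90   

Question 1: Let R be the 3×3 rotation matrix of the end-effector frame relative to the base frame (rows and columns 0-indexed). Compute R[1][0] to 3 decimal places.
0.500

End-effector x-axis (col 0 of R) = (-0.8660,0.5000,0.0000)
R[1][0] = 0.5000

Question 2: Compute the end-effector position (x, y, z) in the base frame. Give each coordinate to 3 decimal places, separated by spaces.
-3.732 0.536 3.000

after link 1: o_1 = (0.0000, 3.0000, 0.0000)
after link 2: o_2 = (1.7321, 2.0000, 3.0000)
after link 3: o_3 = (-3.7321, 0.5359, 3.0000)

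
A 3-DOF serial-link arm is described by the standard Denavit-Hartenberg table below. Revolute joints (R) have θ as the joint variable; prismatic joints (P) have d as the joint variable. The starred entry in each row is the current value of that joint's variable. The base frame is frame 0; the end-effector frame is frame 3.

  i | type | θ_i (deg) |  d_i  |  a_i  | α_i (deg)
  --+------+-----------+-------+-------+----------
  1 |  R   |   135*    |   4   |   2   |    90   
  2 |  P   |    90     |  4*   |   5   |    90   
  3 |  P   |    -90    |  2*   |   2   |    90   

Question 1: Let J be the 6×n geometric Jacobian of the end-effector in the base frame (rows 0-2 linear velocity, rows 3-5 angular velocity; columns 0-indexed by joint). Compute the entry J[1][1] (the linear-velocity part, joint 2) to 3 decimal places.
prismatic axis z_1 = (0.7071,0.7071,0.0000)
J_v[:, 1] = z_1; J_ω[:, 1] = (0,0,0)
entry J[1][1] = 0.7071

0.707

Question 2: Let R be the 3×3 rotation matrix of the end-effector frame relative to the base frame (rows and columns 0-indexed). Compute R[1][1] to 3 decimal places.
0.707

End-effector y-axis (col 1 of R) = (-0.7071,0.7071,0.0000)
R[1][1] = 0.7071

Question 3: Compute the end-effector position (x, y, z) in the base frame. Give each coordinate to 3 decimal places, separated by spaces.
after link 1: o_1 = (-1.4142, 1.4142, 4.0000)
after link 2: o_2 = (1.4142, 4.2426, 9.0000)
after link 3: o_3 = (-1.4142, 4.2426, 9.0000)

-1.414 4.243 9.000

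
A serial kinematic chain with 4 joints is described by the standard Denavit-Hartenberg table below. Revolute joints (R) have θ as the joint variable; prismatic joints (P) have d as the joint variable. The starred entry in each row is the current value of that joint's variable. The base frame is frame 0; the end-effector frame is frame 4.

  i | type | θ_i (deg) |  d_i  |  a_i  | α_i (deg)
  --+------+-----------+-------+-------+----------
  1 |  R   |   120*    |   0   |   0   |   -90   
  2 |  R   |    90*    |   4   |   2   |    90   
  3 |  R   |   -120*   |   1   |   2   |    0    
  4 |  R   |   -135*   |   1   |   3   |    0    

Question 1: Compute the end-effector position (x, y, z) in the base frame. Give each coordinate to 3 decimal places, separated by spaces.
-5.474 -0.851 -0.224

after link 1: o_1 = (0.0000, 0.0000, 0.0000)
after link 2: o_2 = (-3.4641, -2.0000, -2.0000)
after link 3: o_3 = (-2.4641, -0.2679, -1.0000)
after link 4: o_4 = (-5.4737, -0.8508, -0.2235)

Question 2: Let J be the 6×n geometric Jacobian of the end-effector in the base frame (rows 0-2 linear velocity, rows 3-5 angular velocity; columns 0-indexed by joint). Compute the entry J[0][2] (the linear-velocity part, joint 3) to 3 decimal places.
axis z_2 = (-0.5000,0.8660,0.0000); lever o_n−o_2 = (-2.0095,1.1492,1.7765)
cross product → J_v[:, 2] = (1.5385,0.8882,1.1657)
J_ω[:, 2] = z_2
entry J[0][2] = 1.5385

1.538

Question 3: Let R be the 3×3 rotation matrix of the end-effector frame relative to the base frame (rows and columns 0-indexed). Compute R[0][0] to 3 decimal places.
-0.837

End-effector x-axis (col 0 of R) = (-0.8365,-0.4830,0.2588)
R[0][0] = -0.8365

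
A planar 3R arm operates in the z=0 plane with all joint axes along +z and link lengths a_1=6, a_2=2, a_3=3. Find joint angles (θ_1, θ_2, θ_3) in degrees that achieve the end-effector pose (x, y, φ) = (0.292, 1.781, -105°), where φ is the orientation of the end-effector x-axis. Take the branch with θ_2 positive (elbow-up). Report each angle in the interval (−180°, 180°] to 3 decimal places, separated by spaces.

wrist centre = target − a_3·(cos φ, sin φ) = (1.0685, 4.6788)
cos θ_2 = (23.0326−6²−2²)/(2·6·2) = -0.7070; θ_2 = 134.9895° (elbow-up)
β = atan2(4.6788,1.0685) = 77.1364°; ψ = atan2(1.4145,4.5860) = 17.1413°
θ_1 = β − ψ = 59.9951°
θ_3 = φ − θ_1 − θ_2 = 60.0155° (wrapped to (-180°,180°])

59.995 134.989 60.015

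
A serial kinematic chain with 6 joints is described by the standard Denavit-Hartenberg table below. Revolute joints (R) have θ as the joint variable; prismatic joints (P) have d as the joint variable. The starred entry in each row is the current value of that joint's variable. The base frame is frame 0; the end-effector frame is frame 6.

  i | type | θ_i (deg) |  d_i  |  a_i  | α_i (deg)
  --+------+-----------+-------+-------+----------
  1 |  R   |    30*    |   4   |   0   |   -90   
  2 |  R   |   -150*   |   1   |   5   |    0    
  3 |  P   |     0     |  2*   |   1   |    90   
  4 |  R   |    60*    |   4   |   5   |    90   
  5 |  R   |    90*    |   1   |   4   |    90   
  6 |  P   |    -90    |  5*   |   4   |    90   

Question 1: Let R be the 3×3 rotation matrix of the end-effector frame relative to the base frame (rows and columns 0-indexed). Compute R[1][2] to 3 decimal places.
End-effector z-axis (col 2 of R) = (0.4330,0.2500,0.8660)
R[1][2] = 0.2500

0.250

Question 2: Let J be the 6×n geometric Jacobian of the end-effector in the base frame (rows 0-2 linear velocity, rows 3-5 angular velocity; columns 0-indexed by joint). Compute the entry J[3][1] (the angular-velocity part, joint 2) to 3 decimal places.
axis z_1 = (-0.5000,0.8660,0.0000); lever o_n−o_1 = (-16.3457,5.7590,-2.7272)
cross product → J_v[:, 1] = (-2.3619,-1.3636,11.2763)
J_ω[:, 1] = z_1
entry J[3][1] = -0.5000

-0.500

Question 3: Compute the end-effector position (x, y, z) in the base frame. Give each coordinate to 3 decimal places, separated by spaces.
after link 1: o_1 = (0.0000, 0.0000, 4.0000)
after link 2: o_2 = (-4.2500, -1.2990, 6.5000)
after link 3: o_3 = (-6.0000, 0.0000, 7.0000)
after link 4: o_4 = (-11.7721, 1.6675, 4.7859)
after link 5: o_5 = (-13.9037, -0.1405, 1.7548)
after link 6: o_6 = (-16.3457, 5.7590, 1.2728)

-16.346 5.759 1.273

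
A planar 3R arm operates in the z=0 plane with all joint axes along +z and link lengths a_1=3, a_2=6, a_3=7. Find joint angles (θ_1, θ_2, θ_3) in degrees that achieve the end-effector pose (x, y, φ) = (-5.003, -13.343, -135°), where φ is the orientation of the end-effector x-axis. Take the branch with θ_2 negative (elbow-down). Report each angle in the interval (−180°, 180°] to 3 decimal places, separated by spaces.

wrist centre = target − a_3·(cos φ, sin φ) = (-0.0533, -8.3933)
cos θ_2 = (70.4495−3²−6²)/(2·3·6) = 0.7069; θ_2 = -45.0142° (elbow-down)
β = atan2(-8.3933,-0.0533) = -90.3635°; ψ = atan2(-4.2437,7.2416) = -30.3710°
θ_1 = β − ψ = -59.9925°
θ_3 = φ − θ_1 − θ_2 = -29.9933° (wrapped to (-180°,180°])

-59.992 -45.014 -29.993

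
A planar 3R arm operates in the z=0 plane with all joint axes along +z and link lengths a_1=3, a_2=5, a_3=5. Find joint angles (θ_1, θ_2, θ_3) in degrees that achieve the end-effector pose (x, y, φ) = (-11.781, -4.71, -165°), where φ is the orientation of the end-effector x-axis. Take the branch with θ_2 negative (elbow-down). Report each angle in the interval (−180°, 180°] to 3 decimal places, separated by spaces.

wrist centre = target − a_3·(cos φ, sin φ) = (-6.9514, -3.4159)
cos θ_2 = (59.9900−3²−5²)/(2·3·5) = 0.8663; θ_2 = -29.9648° (elbow-down)
β = atan2(-3.4159,-6.9514) = -153.8305°; ψ = atan2(-2.4973,7.3317) = -18.8101°
θ_1 = β − ψ = -135.0204°
θ_3 = φ − θ_1 − θ_2 = -0.0148° (wrapped to (-180°,180°])

-135.020 -29.965 -0.015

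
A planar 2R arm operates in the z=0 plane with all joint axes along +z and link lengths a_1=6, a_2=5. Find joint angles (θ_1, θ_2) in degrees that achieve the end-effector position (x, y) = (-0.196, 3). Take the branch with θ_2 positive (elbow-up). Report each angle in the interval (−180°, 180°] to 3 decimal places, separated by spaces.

cos θ_2 = (9.0384−6²−5²)/(2·6·5) = -0.8660; θ_2 = 150.0001° (elbow-up)
β = atan2(3.0000,-0.1960) = 93.7380°; ψ = atan2(2.5000,1.6699) = 56.2591°
θ_1 = β − ψ = 37.4789°

37.479 150.000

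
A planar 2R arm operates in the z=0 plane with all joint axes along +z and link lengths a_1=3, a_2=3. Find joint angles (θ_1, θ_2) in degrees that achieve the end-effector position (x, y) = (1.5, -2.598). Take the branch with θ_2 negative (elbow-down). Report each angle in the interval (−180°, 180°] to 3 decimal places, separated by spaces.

0.001 -120.001

cos θ_2 = (8.9996−3²−3²)/(2·3·3) = -0.5000; θ_2 = -120.0015° (elbow-down)
β = atan2(-2.5980,1.5000) = -59.9993°; ψ = atan2(-2.5980,1.4999) = -60.0007°
θ_1 = β − ψ = 0.0015°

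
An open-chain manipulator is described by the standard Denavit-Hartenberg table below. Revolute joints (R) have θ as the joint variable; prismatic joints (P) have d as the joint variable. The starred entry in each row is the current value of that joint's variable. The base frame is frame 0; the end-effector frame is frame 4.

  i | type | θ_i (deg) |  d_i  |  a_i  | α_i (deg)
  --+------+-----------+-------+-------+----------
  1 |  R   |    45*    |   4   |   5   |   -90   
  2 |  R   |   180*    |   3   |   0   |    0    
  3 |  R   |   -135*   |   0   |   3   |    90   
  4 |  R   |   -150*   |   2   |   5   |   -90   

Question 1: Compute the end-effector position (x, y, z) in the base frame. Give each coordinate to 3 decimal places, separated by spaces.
3.517 4.224 6.355

after link 1: o_1 = (3.5355, 3.5355, 4.0000)
after link 2: o_2 = (1.4142, 5.6569, 4.0000)
after link 3: o_3 = (2.9142, 7.1569, 1.8787)
after link 4: o_4 = (3.5169, 4.2240, 6.3548)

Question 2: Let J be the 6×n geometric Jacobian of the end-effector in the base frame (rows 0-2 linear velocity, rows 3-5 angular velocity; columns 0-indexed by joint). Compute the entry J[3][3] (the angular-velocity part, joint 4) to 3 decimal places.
0.500

axis z_3 = (0.5000,0.5000,0.7071); lever o_n−o_3 = (0.6027,-2.9328,4.4761)
cross product → J_v[:, 3] = (4.3119,-1.8119,-1.7678)
J_ω[:, 3] = z_3
entry J[3][3] = 0.5000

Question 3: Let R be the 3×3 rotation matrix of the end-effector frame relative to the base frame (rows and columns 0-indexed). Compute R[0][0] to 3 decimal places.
-0.079

End-effector x-axis (col 0 of R) = (-0.0795,-0.7866,0.6124)
R[0][0] = -0.0795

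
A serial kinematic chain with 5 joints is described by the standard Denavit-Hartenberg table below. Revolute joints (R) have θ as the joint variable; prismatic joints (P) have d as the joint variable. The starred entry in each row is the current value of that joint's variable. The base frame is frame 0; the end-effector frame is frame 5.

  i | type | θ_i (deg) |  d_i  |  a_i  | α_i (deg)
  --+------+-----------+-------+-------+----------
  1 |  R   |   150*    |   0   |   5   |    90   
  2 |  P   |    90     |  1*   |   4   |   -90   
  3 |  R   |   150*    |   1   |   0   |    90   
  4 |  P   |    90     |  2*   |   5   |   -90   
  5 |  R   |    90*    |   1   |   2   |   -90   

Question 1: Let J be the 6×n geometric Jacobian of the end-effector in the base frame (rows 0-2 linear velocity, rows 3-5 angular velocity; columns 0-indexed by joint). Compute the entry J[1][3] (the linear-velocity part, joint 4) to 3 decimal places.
-0.750

prismatic axis z_3 = (-0.4330,-0.7500,0.5000)
J_v[:, 3] = z_3; J_ω[:, 3] = (0,0,0)
entry J[1][3] = -0.7500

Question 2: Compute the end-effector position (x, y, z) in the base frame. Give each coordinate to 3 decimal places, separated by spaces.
1.616 0.799 4.866

after link 1: o_1 = (-4.3301, 2.5000, 0.0000)
after link 2: o_2 = (-3.8301, 3.3660, 4.0000)
after link 3: o_3 = (-2.9641, 2.8660, 4.0000)
after link 4: o_4 = (0.5000, -1.1340, 5.0000)
after link 5: o_5 = (1.6160, 0.7990, 4.8660)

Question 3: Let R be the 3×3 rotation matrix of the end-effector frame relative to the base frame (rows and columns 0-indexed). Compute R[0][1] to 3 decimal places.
End-effector y-axis (col 1 of R) = (-0.2500,-0.4330,-0.8660)
R[0][1] = -0.2500

-0.250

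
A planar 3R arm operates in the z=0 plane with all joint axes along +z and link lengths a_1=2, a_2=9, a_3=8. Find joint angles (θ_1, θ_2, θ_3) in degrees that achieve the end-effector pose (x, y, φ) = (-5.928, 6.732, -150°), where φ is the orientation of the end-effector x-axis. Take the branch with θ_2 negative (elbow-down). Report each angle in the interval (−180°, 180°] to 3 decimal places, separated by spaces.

109.354 -30.002 130.648

wrist centre = target − a_3·(cos φ, sin φ) = (1.0002, 10.7320)
cos θ_2 = (116.1762−2²−9²)/(2·2·9) = 0.8660; θ_2 = -30.0022° (elbow-down)
β = atan2(10.7320,1.0002) = 84.6755°; ψ = atan2(-4.5003,9.7941) = -24.6784°
θ_1 = β − ψ = 109.3539°
θ_3 = φ − θ_1 − θ_2 = 130.6482° (wrapped to (-180°,180°])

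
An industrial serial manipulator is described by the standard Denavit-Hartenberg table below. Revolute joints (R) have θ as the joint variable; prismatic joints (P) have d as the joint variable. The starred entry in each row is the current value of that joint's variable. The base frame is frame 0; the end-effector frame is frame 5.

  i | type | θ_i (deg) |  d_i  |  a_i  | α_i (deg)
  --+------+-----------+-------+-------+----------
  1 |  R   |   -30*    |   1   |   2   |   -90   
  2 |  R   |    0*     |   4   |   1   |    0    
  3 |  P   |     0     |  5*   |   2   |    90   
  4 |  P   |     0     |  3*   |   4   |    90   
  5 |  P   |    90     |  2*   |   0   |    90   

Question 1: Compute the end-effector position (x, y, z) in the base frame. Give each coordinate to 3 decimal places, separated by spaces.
after link 1: o_1 = (1.7321, -1.0000, 1.0000)
after link 2: o_2 = (4.5981, 1.9641, 1.0000)
after link 3: o_3 = (8.8301, 5.2942, 1.0000)
after link 4: o_4 = (12.2942, 3.2942, 4.0000)
after link 5: o_5 = (11.2942, 1.5622, 4.0000)

11.294 1.562 4.000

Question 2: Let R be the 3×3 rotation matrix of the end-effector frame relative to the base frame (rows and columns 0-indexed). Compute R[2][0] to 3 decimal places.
1.000

End-effector x-axis (col 0 of R) = (0.0000,0.0000,1.0000)
R[2][0] = 1.0000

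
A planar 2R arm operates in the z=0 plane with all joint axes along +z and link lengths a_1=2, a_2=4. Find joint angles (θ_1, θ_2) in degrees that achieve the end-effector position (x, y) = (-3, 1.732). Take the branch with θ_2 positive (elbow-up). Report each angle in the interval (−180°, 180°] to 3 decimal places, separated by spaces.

cos θ_2 = (11.9998−2²−4²)/(2·2·4) = -0.5000; θ_2 = 120.0007° (elbow-up)
β = atan2(1.7320,-3.0000) = 150.0007°; ψ = atan2(3.4641,-0.0000) = 90.0007°
θ_1 = β − ψ = 60.0000°

60.000 120.001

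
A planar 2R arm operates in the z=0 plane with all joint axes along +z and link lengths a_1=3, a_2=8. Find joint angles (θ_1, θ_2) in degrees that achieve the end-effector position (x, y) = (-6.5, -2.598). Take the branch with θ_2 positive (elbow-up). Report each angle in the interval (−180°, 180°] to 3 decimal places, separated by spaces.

103.572 120.001

cos θ_2 = (48.9996−3²−8²)/(2·3·8) = -0.5000; θ_2 = 120.0005° (elbow-up)
β = atan2(-2.5980,-6.5000) = -158.2138°; ψ = atan2(6.9282,-1.0001) = 98.2138°
θ_1 = β − ψ = -256.4276°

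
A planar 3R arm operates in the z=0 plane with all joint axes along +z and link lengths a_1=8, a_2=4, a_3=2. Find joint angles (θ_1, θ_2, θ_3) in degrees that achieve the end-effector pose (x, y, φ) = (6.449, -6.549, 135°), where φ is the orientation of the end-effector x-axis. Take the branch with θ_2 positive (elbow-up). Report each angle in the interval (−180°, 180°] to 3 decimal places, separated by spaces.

wrist centre = target − a_3·(cos φ, sin φ) = (7.8632, -7.9632)
cos θ_2 = (125.2429−8²−4²)/(2·8·4) = 0.7069; θ_2 = 45.0151° (elbow-up)
β = atan2(-7.9632,7.8632) = -45.3620°; ψ = atan2(2.8292,10.8277) = 14.6435°
θ_1 = β − ψ = -60.0055°
θ_3 = φ − θ_1 − θ_2 = 149.9904° (wrapped to (-180°,180°])

-60.005 45.015 149.990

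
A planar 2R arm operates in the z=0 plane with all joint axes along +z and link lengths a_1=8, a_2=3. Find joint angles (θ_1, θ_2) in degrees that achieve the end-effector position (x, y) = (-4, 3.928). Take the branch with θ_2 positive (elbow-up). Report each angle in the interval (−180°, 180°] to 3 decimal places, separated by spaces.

cos θ_2 = (31.4292−8²−3²)/(2·8·3) = -0.8661; θ_2 = 150.0038° (elbow-up)
β = atan2(3.9280,-4.0000) = 135.5203°; ψ = atan2(1.4998,5.4018) = 15.5174°
θ_1 = β − ψ = 120.0029°

120.003 150.004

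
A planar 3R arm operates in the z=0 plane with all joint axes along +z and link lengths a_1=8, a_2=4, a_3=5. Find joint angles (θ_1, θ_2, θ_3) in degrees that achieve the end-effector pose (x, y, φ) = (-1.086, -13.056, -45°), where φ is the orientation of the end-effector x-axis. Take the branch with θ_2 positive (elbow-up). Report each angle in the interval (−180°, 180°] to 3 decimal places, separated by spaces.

-135.001 60.002 29.998

wrist centre = target − a_3·(cos φ, sin φ) = (-4.6215, -9.5205)
cos θ_2 = (111.9979−8²−4²)/(2·8·4) = 0.5000; θ_2 = 60.0022° (elbow-up)
β = atan2(-9.5205,-4.6215) = -115.8934°; ψ = atan2(3.4642,9.9999) = 19.1072°
θ_1 = β − ψ = -135.0006°
θ_3 = φ − θ_1 − θ_2 = 29.9984° (wrapped to (-180°,180°])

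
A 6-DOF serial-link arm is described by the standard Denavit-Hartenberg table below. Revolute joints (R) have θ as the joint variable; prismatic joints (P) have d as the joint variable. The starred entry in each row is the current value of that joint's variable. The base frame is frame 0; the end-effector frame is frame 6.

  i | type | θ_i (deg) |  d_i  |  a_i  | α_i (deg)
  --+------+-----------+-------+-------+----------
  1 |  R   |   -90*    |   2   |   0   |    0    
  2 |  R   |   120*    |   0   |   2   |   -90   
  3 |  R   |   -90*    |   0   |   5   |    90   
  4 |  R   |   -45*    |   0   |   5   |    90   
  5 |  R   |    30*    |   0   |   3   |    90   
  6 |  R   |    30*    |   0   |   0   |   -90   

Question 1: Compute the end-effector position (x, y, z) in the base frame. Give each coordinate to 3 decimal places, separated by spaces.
after link 1: o_1 = (0.0000, 0.0000, 2.0000)
after link 2: o_2 = (1.7321, 1.0000, 2.0000)
after link 3: o_3 = (1.7321, 1.0000, 7.0000)
after link 4: o_4 = (3.4998, -2.0619, 10.5355)
after link 5: o_5 = (3.1193, -4.4029, 12.3727)
after link 6: o_6 = (3.1193, -4.4029, 12.3727)

3.119 -4.403 12.373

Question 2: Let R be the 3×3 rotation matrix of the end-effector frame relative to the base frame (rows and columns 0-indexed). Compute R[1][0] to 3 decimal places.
-0.982

End-effector x-axis (col 0 of R) = (0.0669,-0.9820,0.1768)
R[1][0] = -0.9820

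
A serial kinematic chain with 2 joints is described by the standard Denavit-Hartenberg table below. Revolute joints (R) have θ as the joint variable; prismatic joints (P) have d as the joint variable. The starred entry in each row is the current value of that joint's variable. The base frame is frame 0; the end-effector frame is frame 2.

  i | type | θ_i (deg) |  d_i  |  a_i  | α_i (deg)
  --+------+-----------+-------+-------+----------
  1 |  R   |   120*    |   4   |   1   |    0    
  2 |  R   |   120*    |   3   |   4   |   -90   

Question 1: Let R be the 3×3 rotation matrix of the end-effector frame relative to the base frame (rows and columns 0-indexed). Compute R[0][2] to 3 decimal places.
0.866

End-effector z-axis (col 2 of R) = (0.8660,-0.5000,0.0000)
R[0][2] = 0.8660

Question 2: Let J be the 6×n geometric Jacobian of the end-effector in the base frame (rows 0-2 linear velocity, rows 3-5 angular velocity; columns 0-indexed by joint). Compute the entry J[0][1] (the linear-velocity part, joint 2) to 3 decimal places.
3.464

axis z_1 = (0.0000,0.0000,1.0000); lever o_n−o_1 = (-2.0000,-3.4641,3.0000)
cross product → J_v[:, 1] = (3.4641,-2.0000,0.0000)
J_ω[:, 1] = z_1
entry J[0][1] = 3.4641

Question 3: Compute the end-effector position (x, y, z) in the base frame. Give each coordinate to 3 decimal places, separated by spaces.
after link 1: o_1 = (-0.5000, 0.8660, 4.0000)
after link 2: o_2 = (-2.5000, -2.5981, 7.0000)

-2.500 -2.598 7.000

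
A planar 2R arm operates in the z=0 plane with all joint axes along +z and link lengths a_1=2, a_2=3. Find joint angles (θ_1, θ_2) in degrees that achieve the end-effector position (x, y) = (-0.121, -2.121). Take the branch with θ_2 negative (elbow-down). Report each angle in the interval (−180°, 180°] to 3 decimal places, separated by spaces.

cos θ_2 = (4.5133−2²−3²)/(2·2·3) = -0.7072; θ_2 = -135.0097° (elbow-down)
β = atan2(-2.1210,-0.1210) = -93.2651°; ψ = atan2(-2.1210,-0.1217) = -93.2835°
θ_1 = β − ψ = 0.0184°

0.018 -135.010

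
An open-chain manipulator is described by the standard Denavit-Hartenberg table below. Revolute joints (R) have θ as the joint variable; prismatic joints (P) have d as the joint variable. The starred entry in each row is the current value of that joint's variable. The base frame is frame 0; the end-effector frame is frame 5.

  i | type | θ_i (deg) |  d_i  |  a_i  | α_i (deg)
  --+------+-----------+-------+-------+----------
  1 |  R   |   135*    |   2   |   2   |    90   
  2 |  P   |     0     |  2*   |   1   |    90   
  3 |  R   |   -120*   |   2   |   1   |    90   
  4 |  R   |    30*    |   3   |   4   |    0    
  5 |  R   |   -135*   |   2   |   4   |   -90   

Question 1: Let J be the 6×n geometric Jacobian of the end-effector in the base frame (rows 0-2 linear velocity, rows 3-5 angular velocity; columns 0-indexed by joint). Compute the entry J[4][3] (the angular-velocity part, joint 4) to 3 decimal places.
-0.259

axis z_3 = (0.9659,-0.2588,-0.0000); lever o_n−o_3 = (4.2010,-3.6402,1.8637)
cross product → J_v[:, 3] = (-0.4824,-1.8002,-2.4288)
J_ω[:, 3] = z_3
entry J[4][3] = -0.2588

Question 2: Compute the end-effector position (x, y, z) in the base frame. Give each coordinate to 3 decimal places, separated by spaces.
3.235 -1.071 1.864

after link 1: o_1 = (-1.4142, 1.4142, 2.0000)
after link 2: o_2 = (-0.7071, 3.5355, 2.0000)
after link 3: o_3 = (-0.9659, 2.5696, -0.0000)
after link 4: o_4 = (1.0353, -1.5529, -2.0000)
after link 5: o_5 = (3.2351, -1.0706, 1.8637)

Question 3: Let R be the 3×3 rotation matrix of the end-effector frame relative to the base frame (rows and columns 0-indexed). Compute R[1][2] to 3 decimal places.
-0.933

End-effector z-axis (col 2 of R) = (-0.2500,-0.9330,0.2588)
R[1][2] = -0.9330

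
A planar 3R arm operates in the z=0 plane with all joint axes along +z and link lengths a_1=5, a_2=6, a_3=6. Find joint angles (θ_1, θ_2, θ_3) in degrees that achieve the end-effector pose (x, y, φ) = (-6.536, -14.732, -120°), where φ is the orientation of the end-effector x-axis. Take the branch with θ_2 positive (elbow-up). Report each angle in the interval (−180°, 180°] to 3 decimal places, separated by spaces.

wrist centre = target − a_3·(cos φ, sin φ) = (-3.5360, -9.5358)
cos θ_2 = (103.4357−5²−6²)/(2·5·6) = 0.7073; θ_2 = 44.9875° (elbow-up)
β = atan2(-9.5358,-3.5360) = -110.3453°; ψ = atan2(4.2417,9.2436) = 24.6496°
θ_1 = β − ψ = -134.9949°
θ_3 = φ − θ_1 − θ_2 = -29.9926° (wrapped to (-180°,180°])

-134.995 44.987 -29.993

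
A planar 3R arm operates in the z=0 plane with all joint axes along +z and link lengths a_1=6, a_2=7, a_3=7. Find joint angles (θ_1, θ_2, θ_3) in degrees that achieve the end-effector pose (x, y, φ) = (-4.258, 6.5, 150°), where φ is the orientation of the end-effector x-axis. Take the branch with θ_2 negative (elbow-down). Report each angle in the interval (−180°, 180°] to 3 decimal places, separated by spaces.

149.994 -149.998 150.005

wrist centre = target − a_3·(cos φ, sin φ) = (1.8042, 3.0000)
cos θ_2 = (12.2551−6²−7²)/(2·6·7) = -0.8660; θ_2 = -149.9984° (elbow-down)
β = atan2(3.0000,1.8042) = 58.9776°; ψ = atan2(-3.5002,-0.0621) = -91.0161°
θ_1 = β − ψ = 149.9937°
θ_3 = φ − θ_1 − θ_2 = 150.0047° (wrapped to (-180°,180°])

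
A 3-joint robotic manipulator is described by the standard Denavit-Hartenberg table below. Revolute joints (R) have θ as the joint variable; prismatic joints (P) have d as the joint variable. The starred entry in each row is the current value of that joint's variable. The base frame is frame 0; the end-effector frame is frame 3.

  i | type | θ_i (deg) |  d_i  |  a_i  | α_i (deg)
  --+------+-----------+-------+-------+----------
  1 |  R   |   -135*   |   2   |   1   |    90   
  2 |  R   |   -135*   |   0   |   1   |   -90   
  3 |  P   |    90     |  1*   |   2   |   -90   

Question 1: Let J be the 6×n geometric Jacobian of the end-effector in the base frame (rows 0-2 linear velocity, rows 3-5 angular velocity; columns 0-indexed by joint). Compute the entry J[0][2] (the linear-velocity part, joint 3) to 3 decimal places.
-0.500

prismatic axis z_2 = (-0.5000,-0.5000,-0.7071)
J_v[:, 2] = z_2; J_ω[:, 2] = (0,0,0)
entry J[0][2] = -0.5000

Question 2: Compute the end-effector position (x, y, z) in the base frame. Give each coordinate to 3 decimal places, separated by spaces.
after link 1: o_1 = (-0.7071, -0.7071, 2.0000)
after link 2: o_2 = (-0.2071, -0.2071, 1.2929)
after link 3: o_3 = (0.7071, -2.1213, 0.5858)

0.707 -2.121 0.586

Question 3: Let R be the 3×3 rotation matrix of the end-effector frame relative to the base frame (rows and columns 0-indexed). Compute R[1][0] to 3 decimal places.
-0.707

End-effector x-axis (col 0 of R) = (0.7071,-0.7071,-0.0000)
R[1][0] = -0.7071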